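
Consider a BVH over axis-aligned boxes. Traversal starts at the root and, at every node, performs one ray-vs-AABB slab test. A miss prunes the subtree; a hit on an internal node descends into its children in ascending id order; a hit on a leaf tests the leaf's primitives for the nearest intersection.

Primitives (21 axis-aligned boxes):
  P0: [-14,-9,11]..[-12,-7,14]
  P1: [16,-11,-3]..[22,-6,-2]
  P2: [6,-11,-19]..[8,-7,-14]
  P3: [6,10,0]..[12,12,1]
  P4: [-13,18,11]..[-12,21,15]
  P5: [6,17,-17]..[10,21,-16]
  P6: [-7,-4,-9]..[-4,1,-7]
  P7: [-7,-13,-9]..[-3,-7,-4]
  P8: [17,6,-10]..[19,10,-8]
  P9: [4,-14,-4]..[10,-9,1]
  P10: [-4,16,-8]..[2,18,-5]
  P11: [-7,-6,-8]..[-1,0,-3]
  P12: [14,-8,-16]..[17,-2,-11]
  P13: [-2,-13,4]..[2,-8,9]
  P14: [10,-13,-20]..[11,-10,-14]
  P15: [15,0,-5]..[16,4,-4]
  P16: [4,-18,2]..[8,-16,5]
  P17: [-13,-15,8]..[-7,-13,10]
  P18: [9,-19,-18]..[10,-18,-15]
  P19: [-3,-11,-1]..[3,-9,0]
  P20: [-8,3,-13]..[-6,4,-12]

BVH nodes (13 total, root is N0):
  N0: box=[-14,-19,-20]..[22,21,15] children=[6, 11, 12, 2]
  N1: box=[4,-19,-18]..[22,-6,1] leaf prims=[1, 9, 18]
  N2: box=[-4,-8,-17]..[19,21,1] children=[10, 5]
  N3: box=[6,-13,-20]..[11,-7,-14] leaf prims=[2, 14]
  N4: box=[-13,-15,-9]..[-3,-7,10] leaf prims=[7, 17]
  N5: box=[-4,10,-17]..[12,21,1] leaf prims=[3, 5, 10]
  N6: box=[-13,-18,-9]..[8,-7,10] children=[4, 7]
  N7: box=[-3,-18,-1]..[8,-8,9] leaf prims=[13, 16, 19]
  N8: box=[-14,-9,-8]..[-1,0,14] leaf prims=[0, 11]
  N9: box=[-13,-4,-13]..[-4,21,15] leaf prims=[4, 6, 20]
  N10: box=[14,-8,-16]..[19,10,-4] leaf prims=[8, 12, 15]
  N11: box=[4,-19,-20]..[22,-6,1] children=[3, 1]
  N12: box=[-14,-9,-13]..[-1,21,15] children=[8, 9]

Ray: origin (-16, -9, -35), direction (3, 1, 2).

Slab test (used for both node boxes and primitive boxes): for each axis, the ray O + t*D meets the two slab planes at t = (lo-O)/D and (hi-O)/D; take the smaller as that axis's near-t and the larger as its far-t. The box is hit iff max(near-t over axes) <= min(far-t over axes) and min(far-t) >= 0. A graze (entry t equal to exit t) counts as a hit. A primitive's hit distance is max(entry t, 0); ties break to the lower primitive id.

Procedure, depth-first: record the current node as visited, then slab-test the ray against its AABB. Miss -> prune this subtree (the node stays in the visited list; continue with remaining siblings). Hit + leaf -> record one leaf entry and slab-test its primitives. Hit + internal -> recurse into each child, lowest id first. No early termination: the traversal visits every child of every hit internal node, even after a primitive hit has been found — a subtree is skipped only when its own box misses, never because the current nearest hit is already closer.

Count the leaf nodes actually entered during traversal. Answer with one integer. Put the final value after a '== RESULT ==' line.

Walk:
N0 x:[2/3,38/3] y:[-10,30] z:[15/2,25] -> hit [15/2,38/3], descend [2, 6, 11, 12]
  N2 x:[4,35/3] y:[1,30] z:[9,18] -> hit [9,35/3], descend [5, 10]
    N5 x:[4,28/3] y:[19,30] z:[9,18] -> miss, prune
    N10 x:[10,35/3] y:[1,19] z:[19/2,31/2] -> hit [10,35/3] leaf, test {P8(miss), P12(miss), P15(miss)}
  N6 x:[1,8] y:[-9,2] z:[13,45/2] -> miss, prune
  N11 x:[20/3,38/3] y:[-10,3] z:[15/2,18] -> miss, prune
  N12 x:[2/3,5] y:[0,30] z:[11,25] -> miss, prune

7 AABB tests over nodes [0, 2, 5, 10, 6, 11, 12]; 1 leaf entered; closest miss.

== RESULT ==
1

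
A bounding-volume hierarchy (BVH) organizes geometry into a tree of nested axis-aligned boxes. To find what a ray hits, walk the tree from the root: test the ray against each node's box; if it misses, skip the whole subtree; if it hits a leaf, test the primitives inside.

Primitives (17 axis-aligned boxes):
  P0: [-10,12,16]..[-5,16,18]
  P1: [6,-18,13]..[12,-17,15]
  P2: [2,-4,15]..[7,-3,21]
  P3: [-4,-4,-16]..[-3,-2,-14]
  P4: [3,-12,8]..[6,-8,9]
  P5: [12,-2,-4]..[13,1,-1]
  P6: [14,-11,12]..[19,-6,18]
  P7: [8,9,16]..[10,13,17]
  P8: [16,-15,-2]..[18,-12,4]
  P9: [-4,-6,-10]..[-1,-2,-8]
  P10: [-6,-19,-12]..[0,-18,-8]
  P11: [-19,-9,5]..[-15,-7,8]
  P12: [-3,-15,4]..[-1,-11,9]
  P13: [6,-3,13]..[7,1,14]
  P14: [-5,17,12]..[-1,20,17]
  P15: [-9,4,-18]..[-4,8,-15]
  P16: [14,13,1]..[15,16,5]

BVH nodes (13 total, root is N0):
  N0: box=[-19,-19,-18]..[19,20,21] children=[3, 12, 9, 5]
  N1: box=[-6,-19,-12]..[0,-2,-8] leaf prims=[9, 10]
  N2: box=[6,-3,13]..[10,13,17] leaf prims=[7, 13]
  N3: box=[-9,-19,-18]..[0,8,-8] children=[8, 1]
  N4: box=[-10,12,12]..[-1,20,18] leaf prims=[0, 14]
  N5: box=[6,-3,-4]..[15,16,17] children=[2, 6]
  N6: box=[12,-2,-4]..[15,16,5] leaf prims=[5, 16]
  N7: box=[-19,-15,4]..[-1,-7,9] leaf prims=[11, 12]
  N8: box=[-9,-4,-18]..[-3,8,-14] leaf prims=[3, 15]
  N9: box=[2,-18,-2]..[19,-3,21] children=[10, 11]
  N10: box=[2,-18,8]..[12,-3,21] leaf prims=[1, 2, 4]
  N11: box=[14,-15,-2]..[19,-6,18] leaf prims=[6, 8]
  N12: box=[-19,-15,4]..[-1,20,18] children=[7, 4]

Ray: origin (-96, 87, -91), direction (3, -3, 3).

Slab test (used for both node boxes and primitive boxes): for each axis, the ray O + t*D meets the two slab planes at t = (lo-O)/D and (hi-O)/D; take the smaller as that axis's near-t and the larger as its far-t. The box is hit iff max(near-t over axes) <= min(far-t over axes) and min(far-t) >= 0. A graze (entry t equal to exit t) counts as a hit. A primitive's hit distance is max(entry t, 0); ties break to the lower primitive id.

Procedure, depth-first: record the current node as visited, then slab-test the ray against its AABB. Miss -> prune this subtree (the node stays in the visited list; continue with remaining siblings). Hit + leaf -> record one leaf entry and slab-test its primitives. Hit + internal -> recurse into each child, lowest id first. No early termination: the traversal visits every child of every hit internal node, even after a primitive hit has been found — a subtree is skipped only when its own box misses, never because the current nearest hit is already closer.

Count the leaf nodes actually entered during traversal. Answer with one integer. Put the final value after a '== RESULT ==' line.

Traverse from the root:
N0 x:[77/3,115/3] y:[67/3,106/3] z:[73/3,112/3] -> hit [77/3,106/3], descend [3, 5, 9, 12]
  N3 x:[29,32] y:[79/3,106/3] z:[73/3,83/3] -> miss, prune
  N5 x:[34,37] y:[71/3,30] z:[29,36] -> miss, prune
  N9 x:[98/3,115/3] y:[30,35] z:[89/3,112/3] -> hit [98/3,35], descend [10, 11]
    N10 x:[98/3,36] y:[30,35] z:[33,112/3] -> hit [33,35] leaf, test {P1@t=104/3, P2(miss), P4@t=33}
    N11 x:[110/3,115/3] y:[31,34] z:[89/3,109/3] -> miss, prune
  N12 x:[77/3,95/3] y:[67/3,34] z:[95/3,109/3] -> hit [95/3,95/3], descend [4, 7]
    N4 x:[86/3,95/3] y:[67/3,25] z:[103/3,109/3] -> miss, prune
    N7 x:[77/3,95/3] y:[94/3,34] z:[95/3,100/3] -> hit [95/3,95/3] leaf, test {P11(miss), P12(miss)}

Summary -> nodes [0, 3, 5, 9, 10, 11, 12, 4, 7]; box-tests=9; leaf-entries=2; first=P4

== RESULT ==
2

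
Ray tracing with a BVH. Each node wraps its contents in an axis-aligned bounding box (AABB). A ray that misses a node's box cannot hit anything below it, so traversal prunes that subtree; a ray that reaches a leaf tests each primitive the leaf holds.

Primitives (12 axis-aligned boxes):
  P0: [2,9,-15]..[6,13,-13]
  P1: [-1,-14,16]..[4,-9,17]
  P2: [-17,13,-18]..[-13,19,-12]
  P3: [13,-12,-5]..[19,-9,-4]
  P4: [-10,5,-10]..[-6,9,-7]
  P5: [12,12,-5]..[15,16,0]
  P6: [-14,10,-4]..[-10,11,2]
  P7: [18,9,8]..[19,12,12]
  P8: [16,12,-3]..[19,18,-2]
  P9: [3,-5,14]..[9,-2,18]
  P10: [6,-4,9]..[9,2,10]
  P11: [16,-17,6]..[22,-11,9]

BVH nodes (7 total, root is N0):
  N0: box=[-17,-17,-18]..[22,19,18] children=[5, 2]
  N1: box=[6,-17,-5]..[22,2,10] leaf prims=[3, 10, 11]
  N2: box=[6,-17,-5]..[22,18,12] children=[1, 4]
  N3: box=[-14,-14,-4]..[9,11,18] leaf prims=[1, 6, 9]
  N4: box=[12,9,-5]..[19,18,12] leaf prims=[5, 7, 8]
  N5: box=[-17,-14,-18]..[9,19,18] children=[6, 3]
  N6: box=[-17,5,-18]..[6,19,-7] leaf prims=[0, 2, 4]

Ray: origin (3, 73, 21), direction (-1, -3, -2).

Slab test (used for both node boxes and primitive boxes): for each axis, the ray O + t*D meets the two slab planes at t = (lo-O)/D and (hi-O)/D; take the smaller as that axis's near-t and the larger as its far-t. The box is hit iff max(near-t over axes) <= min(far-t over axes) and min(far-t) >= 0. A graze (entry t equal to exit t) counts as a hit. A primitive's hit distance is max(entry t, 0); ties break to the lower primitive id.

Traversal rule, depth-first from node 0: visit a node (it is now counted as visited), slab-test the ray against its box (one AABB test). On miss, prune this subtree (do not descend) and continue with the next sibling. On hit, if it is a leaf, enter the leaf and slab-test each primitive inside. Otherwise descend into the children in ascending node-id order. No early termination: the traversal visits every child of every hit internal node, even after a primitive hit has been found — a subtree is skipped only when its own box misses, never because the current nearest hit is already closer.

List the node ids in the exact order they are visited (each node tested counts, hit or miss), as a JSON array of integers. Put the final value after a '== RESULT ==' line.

Trace the traversal:
N0 x:[-19,20] y:[18,30] z:[3/2,39/2] -> hit [18,39/2], descend [2, 5]
  N2 x:[-19,-3] y:[55/3,30] z:[9/2,13] -> miss, prune
  N5 x:[-6,20] y:[18,29] z:[3/2,39/2] -> hit [18,39/2], descend [3, 6]
    N3 x:[-6,17] y:[62/3,29] z:[3/2,25/2] -> miss, prune
    N6 x:[-3,20] y:[18,68/3] z:[14,39/2] -> hit [18,39/2] leaf, test {P0(miss), P2@t=18, P4(miss)}

Summary -> nodes [0, 2, 5, 3, 6]; box-tests=5; leaf-entries=1; first=P2

== RESULT ==
[0, 2, 5, 3, 6]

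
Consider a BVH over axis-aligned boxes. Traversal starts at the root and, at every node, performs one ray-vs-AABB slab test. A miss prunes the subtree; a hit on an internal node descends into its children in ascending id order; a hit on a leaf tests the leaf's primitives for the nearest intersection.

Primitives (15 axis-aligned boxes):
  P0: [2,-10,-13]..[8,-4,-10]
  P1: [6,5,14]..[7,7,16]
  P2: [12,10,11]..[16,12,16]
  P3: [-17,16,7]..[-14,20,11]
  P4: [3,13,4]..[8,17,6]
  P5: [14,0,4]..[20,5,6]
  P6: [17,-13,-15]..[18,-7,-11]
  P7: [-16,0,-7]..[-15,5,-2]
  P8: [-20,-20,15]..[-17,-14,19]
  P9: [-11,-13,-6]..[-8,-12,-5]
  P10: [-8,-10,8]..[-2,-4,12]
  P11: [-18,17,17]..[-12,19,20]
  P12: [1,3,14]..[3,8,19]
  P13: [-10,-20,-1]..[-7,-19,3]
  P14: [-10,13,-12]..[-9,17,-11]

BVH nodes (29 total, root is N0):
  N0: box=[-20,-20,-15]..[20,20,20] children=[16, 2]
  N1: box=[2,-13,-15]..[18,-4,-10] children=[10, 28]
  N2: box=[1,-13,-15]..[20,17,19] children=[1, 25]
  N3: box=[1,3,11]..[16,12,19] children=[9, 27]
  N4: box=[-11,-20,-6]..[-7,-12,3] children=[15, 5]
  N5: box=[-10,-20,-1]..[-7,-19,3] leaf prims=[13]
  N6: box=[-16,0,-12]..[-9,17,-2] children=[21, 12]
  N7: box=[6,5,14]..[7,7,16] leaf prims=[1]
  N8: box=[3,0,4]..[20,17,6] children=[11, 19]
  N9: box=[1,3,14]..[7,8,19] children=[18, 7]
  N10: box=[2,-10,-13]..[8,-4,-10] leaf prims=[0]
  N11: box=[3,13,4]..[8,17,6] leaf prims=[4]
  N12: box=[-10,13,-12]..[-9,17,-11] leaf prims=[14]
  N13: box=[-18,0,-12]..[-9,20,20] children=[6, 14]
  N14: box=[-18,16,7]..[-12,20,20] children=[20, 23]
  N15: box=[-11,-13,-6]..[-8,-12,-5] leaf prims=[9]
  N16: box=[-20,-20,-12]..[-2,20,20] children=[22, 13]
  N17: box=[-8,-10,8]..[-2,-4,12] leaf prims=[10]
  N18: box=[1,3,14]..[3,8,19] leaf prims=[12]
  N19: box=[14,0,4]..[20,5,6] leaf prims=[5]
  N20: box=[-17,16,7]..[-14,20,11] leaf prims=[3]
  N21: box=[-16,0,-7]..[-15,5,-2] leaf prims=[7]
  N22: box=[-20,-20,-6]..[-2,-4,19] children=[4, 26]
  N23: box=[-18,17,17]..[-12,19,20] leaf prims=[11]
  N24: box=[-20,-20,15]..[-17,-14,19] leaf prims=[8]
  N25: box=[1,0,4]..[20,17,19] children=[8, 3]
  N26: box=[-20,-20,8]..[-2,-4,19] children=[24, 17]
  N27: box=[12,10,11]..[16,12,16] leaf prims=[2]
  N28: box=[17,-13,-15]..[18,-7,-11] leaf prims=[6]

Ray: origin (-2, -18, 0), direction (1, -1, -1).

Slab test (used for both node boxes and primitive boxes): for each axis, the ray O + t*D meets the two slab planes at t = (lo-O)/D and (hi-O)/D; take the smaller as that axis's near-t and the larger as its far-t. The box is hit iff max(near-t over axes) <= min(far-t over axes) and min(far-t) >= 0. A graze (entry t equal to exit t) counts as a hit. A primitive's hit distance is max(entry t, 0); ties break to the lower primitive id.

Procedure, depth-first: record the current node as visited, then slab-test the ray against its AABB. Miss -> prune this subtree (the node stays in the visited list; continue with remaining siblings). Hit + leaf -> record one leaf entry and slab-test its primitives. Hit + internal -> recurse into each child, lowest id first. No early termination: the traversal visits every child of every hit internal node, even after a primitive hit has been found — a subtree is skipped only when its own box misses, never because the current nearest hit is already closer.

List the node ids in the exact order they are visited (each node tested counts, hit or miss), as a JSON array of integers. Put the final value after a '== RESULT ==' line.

Traverse from the root:
N0 x:[-18,22] y:[-38,2] z:[-20,15] -> hit [-18,2], descend [2, 16]
  N2 x:[3,22] y:[-35,-5] z:[-19,15] -> miss, prune
  N16 x:[-18,0] y:[-38,2] z:[-20,12] -> hit [-18,0], descend [13, 22]
    N13 x:[-16,-7] y:[-38,-18] z:[-20,12] -> miss, prune
    N22 x:[-18,0] y:[-14,2] z:[-19,6] -> hit [-14,0], descend [4, 26]
      N4 x:[-9,-5] y:[-6,2] z:[-3,6] -> miss, prune
      N26 x:[-18,0] y:[-14,2] z:[-19,-8] -> miss, prune

Summary -> nodes [0, 2, 16, 13, 22, 4, 26]; box-tests=7; leaf-entries=0; first=miss

== RESULT ==
[0, 2, 16, 13, 22, 4, 26]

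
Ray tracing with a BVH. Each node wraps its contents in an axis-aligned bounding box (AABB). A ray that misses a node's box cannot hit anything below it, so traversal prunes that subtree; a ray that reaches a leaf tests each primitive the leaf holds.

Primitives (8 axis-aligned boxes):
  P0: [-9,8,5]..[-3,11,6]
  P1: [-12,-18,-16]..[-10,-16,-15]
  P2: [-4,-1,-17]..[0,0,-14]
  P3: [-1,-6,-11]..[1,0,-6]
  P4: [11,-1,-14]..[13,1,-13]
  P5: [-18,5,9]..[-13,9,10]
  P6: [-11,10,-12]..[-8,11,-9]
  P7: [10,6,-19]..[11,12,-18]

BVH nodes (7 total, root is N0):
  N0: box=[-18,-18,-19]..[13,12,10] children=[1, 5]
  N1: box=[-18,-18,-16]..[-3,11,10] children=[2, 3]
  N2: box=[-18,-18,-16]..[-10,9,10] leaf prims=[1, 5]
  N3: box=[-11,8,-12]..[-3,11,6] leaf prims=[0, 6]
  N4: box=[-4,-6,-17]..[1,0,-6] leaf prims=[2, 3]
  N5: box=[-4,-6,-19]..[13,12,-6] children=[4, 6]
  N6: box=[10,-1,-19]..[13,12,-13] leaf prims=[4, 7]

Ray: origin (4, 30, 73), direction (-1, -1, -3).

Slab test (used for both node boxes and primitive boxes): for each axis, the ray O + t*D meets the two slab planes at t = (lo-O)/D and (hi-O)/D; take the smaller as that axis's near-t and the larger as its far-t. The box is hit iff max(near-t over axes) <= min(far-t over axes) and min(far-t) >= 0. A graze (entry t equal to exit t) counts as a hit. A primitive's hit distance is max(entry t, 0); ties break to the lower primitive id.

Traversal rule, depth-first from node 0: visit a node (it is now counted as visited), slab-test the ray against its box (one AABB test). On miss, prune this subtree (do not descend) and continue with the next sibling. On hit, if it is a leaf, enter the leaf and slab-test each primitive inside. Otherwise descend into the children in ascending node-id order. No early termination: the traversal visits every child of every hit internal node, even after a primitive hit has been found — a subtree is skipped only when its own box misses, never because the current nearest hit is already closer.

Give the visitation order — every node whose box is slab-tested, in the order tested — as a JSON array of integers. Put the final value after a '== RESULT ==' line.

Trace the traversal:
N0 x:[-9,22] y:[18,48] z:[21,92/3] -> hit [21,22], descend [1, 5]
  N1 x:[7,22] y:[19,48] z:[21,89/3] -> hit [21,22], descend [2, 3]
    N2 x:[14,22] y:[21,48] z:[21,89/3] -> hit [21,22] leaf, test {P1(miss), P5@t=21}
    N3 x:[7,15] y:[19,22] z:[67/3,85/3] -> miss, prune
  N5 x:[-9,8] y:[18,36] z:[79/3,92/3] -> miss, prune

order=[0, 1, 2, 3, 5]  |boxes|=5  |leaves|=1  hit=P5

== RESULT ==
[0, 1, 2, 3, 5]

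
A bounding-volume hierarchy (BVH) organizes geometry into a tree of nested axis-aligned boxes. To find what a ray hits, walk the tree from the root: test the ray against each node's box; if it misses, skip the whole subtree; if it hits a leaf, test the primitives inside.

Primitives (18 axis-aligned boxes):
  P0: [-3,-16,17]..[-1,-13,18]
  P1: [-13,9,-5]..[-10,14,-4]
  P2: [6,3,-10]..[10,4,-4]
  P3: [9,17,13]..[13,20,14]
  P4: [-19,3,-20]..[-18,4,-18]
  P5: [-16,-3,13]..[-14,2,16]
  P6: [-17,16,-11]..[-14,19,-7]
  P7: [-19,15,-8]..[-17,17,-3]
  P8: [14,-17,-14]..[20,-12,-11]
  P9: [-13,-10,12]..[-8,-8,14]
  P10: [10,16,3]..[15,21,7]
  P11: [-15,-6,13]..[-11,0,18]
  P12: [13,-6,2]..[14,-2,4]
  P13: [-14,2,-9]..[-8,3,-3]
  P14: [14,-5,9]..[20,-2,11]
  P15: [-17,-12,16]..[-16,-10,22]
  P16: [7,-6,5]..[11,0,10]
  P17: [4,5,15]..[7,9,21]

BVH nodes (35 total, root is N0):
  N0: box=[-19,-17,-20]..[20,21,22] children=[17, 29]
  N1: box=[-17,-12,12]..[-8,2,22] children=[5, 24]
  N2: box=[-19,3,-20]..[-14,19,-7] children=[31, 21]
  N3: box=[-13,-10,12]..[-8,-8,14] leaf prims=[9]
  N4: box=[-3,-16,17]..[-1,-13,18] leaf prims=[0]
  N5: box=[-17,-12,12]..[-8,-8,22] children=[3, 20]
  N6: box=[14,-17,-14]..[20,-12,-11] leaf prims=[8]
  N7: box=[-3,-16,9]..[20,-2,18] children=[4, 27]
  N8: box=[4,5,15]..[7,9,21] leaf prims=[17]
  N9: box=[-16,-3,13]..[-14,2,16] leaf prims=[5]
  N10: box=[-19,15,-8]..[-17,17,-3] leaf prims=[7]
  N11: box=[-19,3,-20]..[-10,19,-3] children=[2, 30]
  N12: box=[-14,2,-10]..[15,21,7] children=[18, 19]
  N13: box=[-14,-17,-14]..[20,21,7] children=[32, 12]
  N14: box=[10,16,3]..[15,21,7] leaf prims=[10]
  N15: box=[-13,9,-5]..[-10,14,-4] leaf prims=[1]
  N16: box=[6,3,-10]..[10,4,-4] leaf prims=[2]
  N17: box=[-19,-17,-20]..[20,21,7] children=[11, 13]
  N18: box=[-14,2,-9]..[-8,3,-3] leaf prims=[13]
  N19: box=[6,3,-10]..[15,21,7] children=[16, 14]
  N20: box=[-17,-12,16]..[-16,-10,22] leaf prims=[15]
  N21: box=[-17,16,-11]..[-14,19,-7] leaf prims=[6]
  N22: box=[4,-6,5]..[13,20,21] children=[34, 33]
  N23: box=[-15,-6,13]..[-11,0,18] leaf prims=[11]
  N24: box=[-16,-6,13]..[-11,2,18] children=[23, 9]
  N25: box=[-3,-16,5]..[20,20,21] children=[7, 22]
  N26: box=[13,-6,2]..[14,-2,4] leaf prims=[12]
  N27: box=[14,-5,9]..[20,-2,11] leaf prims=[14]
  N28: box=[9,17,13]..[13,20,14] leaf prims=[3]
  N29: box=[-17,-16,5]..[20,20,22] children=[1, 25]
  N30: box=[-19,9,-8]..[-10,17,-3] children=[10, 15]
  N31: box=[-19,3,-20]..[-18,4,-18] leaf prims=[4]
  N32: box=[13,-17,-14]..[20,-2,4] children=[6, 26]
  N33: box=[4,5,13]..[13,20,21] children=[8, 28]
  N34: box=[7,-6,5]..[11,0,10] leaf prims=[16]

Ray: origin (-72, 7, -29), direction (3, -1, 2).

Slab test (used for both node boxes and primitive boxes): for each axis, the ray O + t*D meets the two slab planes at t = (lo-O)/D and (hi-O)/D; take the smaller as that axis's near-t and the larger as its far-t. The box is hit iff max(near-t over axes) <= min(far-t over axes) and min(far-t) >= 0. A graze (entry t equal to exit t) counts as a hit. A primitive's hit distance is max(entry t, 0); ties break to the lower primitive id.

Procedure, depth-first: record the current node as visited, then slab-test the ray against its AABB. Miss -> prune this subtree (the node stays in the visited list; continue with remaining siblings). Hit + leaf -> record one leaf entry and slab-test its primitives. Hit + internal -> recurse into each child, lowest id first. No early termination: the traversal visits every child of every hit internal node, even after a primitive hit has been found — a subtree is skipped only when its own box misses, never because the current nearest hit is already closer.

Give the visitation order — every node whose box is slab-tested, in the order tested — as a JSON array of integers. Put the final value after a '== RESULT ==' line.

Trace the traversal:
N0 x:[53/3,92/3] y:[-14,24] z:[9/2,51/2] -> hit [53/3,24], descend [17, 29]
  N17 x:[53/3,92/3] y:[-14,24] z:[9/2,18] -> hit [53/3,18], descend [11, 13]
    N11 x:[53/3,62/3] y:[-12,4] z:[9/2,13] -> miss, prune
    N13 x:[58/3,92/3] y:[-14,24] z:[15/2,18] -> miss, prune
  N29 x:[55/3,92/3] y:[-13,23] z:[17,51/2] -> hit [55/3,23], descend [1, 25]
    N1 x:[55/3,64/3] y:[5,19] z:[41/2,51/2] -> miss, prune
    N25 x:[23,92/3] y:[-13,23] z:[17,25] -> hit [23,23], descend [7, 22]
      N7 x:[23,92/3] y:[9,23] z:[19,47/2] -> hit [23,23], descend [4, 27]
        N4 x:[23,71/3] y:[20,23] z:[23,47/2] -> hit [23,23] leaf, test {P0@t=23}
        N27 x:[86/3,92/3] y:[9,12] z:[19,20] -> miss, prune
      N22 x:[76/3,85/3] y:[-13,13] z:[17,25] -> miss, prune

11 AABB tests over nodes [0, 17, 11, 13, 29, 1, 25, 7, 4, 27, 22]; 1 leaf entered; closest P0.

== RESULT ==
[0, 17, 11, 13, 29, 1, 25, 7, 4, 27, 22]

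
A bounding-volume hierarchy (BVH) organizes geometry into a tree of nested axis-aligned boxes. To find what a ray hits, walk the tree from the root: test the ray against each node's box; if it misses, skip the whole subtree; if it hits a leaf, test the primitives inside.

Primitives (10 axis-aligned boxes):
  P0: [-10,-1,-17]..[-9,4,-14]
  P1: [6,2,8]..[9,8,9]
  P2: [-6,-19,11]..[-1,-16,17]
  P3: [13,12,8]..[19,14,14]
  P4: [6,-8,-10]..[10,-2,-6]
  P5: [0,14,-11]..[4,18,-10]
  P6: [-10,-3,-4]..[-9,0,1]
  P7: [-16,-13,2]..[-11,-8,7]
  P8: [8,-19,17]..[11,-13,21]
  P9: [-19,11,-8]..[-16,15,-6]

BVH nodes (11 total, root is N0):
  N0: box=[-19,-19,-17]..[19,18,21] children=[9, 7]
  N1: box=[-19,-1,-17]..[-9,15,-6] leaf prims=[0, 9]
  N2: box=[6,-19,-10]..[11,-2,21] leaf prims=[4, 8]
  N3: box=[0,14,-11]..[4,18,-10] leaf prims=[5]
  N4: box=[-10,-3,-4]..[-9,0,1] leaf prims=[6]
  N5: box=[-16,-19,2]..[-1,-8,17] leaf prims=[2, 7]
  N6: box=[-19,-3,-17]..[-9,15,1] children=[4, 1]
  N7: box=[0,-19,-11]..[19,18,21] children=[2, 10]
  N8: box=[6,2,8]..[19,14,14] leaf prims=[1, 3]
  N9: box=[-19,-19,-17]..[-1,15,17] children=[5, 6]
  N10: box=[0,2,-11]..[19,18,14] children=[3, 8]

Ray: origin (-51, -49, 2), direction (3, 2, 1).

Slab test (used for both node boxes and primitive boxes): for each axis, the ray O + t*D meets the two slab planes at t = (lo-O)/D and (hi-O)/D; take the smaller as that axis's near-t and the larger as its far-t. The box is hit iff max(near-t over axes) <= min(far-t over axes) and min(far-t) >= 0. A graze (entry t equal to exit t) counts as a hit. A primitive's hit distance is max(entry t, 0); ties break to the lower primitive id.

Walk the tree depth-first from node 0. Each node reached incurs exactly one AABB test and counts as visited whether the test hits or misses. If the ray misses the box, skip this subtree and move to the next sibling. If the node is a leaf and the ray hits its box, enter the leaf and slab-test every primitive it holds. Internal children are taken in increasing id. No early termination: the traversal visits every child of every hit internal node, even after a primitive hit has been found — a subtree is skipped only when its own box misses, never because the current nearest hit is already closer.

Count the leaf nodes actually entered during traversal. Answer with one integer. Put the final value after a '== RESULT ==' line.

Traverse from the root:
N0 x:[32/3,70/3] y:[15,67/2] z:[-19,19] -> hit [15,19], descend [7, 9]
  N7 x:[17,70/3] y:[15,67/2] z:[-13,19] -> hit [17,19], descend [2, 10]
    N2 x:[19,62/3] y:[15,47/2] z:[-12,19] -> hit [19,19] leaf, test {P4(miss), P8(miss)}
    N10 x:[17,70/3] y:[51/2,67/2] z:[-13,12] -> miss, prune
  N9 x:[32/3,50/3] y:[15,32] z:[-19,15] -> hit [15,15], descend [5, 6]
    N5 x:[35/3,50/3] y:[15,41/2] z:[0,15] -> hit [15,15] leaf, test {P2@t=15, P7(miss)}
    N6 x:[32/3,14] y:[23,32] z:[-19,-1] -> miss, prune

Summary -> nodes [0, 7, 2, 10, 9, 5, 6]; box-tests=7; leaf-entries=2; first=P2

== RESULT ==
2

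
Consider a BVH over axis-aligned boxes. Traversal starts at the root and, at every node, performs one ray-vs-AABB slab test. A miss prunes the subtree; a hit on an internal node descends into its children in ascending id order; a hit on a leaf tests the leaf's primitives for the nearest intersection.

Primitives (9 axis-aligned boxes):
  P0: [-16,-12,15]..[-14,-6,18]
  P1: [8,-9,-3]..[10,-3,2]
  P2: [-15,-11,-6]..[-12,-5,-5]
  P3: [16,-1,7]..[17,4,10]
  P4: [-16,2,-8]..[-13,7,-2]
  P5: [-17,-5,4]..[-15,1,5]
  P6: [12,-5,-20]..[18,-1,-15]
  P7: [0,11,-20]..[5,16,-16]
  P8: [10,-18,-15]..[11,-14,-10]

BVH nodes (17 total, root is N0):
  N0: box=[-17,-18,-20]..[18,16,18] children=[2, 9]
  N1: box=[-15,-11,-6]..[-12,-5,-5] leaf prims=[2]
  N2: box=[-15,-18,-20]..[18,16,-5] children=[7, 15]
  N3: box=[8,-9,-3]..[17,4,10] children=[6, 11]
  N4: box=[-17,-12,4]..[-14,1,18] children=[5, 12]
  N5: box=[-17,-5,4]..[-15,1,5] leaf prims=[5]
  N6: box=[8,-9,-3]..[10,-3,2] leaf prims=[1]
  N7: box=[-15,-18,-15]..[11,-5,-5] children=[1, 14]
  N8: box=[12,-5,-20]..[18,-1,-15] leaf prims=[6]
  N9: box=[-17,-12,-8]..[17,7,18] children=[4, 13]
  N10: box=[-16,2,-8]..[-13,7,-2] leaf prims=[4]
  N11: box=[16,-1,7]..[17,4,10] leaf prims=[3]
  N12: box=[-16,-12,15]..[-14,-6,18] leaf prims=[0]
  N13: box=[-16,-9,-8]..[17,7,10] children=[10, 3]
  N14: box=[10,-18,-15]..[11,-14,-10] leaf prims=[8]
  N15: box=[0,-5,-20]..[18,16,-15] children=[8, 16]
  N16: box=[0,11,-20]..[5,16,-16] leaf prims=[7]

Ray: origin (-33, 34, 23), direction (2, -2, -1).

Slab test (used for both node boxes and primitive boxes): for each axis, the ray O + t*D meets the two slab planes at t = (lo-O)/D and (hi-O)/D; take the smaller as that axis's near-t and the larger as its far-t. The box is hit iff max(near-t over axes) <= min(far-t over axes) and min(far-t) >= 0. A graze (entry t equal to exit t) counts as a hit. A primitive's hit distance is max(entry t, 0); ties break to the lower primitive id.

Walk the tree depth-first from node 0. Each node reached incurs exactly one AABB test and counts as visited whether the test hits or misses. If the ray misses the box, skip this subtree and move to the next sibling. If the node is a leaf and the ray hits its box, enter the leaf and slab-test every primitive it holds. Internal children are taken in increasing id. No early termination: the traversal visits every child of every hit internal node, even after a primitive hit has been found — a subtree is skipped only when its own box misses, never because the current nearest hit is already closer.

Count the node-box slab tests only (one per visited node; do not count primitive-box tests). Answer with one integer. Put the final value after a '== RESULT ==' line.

Traverse from the root:
N0 x:[8,51/2] y:[9,26] z:[5,43] -> hit [9,51/2], descend [2, 9]
  N2 x:[9,51/2] y:[9,26] z:[28,43] -> miss, prune
  N9 x:[8,25] y:[27/2,23] z:[5,31] -> hit [27/2,23], descend [4, 13]
    N4 x:[8,19/2] y:[33/2,23] z:[5,19] -> miss, prune
    N13 x:[17/2,25] y:[27/2,43/2] z:[13,31] -> hit [27/2,43/2], descend [3, 10]
      N3 x:[41/2,25] y:[15,43/2] z:[13,26] -> hit [41/2,43/2], descend [6, 11]
        N6 x:[41/2,43/2] y:[37/2,43/2] z:[21,26] -> hit [21,43/2] leaf, test {P1@t=21}
        N11 x:[49/2,25] y:[15,35/2] z:[13,16] -> miss, prune
      N10 x:[17/2,10] y:[27/2,16] z:[25,31] -> miss, prune

order=[0, 2, 9, 4, 13, 3, 6, 11, 10]  |boxes|=9  |leaves|=1  hit=P1

== RESULT ==
9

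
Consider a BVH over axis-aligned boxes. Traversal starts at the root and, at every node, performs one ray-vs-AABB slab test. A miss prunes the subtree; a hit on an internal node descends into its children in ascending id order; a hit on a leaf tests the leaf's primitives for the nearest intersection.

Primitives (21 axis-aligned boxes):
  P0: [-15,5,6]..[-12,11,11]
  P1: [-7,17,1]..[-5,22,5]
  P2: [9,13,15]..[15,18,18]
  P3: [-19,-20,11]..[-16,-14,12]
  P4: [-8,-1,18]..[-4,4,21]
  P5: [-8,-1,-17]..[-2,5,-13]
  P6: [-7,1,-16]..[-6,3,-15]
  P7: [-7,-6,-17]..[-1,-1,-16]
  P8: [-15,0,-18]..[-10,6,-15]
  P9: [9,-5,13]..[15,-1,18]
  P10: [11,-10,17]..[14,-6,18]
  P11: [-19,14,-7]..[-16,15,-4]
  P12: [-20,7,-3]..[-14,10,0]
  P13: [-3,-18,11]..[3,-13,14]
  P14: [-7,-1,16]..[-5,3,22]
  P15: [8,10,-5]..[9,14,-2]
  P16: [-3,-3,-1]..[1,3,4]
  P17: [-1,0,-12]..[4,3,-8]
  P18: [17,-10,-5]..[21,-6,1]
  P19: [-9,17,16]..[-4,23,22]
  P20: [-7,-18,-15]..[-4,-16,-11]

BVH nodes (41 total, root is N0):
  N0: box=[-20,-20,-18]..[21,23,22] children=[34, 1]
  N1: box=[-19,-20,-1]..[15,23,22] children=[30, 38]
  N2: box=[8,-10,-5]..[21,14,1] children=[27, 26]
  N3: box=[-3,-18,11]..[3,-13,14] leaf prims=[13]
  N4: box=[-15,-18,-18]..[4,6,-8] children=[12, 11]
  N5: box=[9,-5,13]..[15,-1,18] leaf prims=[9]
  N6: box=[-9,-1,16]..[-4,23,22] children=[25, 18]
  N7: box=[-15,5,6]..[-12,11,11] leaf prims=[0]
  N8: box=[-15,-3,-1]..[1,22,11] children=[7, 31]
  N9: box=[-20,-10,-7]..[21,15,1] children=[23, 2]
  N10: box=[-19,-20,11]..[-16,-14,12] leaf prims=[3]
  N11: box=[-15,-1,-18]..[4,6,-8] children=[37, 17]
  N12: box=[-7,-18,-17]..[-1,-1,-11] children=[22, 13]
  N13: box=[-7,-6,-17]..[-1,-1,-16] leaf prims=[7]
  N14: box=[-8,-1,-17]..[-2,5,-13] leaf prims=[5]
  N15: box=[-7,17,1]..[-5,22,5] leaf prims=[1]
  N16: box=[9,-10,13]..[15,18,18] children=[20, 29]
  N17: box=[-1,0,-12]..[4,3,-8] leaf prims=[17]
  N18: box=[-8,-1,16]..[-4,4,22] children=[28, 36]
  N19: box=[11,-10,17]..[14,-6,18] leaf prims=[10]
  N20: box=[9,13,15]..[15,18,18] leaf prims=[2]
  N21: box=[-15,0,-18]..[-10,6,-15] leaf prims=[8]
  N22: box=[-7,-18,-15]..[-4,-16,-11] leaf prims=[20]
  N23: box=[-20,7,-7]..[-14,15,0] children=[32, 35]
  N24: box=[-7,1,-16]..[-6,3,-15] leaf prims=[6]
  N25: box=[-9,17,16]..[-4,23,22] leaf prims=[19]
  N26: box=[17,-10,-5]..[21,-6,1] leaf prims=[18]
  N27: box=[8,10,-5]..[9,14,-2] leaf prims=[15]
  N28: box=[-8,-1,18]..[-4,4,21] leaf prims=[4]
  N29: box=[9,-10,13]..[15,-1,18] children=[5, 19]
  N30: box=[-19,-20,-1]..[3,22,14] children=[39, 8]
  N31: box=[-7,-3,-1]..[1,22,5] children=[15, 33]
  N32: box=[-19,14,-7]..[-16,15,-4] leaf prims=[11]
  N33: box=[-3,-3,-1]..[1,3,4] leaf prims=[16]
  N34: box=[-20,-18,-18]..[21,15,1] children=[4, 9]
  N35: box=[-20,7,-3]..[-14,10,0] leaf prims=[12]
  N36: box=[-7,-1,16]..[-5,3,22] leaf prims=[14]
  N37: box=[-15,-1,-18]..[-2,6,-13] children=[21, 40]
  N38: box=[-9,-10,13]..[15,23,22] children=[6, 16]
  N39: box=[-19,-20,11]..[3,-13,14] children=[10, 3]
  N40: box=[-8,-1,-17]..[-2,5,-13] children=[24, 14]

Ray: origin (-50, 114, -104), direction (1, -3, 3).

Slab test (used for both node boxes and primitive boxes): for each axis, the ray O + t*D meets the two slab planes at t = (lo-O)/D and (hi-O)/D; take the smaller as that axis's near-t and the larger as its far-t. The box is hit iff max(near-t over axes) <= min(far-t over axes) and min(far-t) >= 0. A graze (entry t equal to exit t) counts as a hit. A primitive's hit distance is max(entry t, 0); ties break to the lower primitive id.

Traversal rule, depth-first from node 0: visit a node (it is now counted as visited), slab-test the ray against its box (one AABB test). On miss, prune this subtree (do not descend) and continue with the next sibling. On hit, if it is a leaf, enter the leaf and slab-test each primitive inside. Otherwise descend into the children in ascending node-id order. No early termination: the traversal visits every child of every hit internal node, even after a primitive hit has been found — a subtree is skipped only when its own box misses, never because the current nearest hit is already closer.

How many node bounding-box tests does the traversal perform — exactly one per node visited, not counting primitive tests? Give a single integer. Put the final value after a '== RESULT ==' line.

Trace the traversal:
N0 x:[30,71] y:[91/3,134/3] z:[86/3,42] -> hit [91/3,42], descend [1, 34]
  N1 x:[31,65] y:[91/3,134/3] z:[103/3,42] -> hit [103/3,42], descend [30, 38]
    N30 x:[31,53] y:[92/3,134/3] z:[103/3,118/3] -> hit [103/3,118/3], descend [8, 39]
      N8 x:[35,51] y:[92/3,39] z:[103/3,115/3] -> hit [35,115/3], descend [7, 31]
        N7 x:[35,38] y:[103/3,109/3] z:[110/3,115/3] -> miss, prune
        N31 x:[43,51] y:[92/3,39] z:[103/3,109/3] -> miss, prune
      N39 x:[31,53] y:[127/3,134/3] z:[115/3,118/3] -> miss, prune
    N38 x:[41,65] y:[91/3,124/3] z:[39,42] -> hit [41,124/3], descend [6, 16]
      N6 x:[41,46] y:[91/3,115/3] z:[40,42] -> miss, prune
      N16 x:[59,65] y:[32,124/3] z:[39,122/3] -> miss, prune
  N34 x:[30,71] y:[33,44] z:[86/3,35] -> hit [33,35], descend [4, 9]
    N4 x:[35,54] y:[36,44] z:[86/3,32] -> miss, prune
    N9 x:[30,71] y:[33,124/3] z:[97/3,35] -> hit [33,35], descend [2, 23]
      N2 x:[58,71] y:[100/3,124/3] z:[33,35] -> miss, prune
      N23 x:[30,36] y:[33,107/3] z:[97/3,104/3] -> hit [33,104/3], descend [32, 35]
        N32 x:[31,34] y:[33,100/3] z:[97/3,100/3] -> hit [33,100/3] leaf, test {P11@t=33}
        N35 x:[30,36] y:[104/3,107/3] z:[101/3,104/3] -> hit [104/3,104/3] leaf, test {P12@t=104/3}

17 AABB tests over nodes [0, 1, 30, 8, 7, 31, 39, 38, 6, 16, 34, 4, 9, 2, 23, 32, 35]; 2 leaves entered; closest P11.

== RESULT ==
17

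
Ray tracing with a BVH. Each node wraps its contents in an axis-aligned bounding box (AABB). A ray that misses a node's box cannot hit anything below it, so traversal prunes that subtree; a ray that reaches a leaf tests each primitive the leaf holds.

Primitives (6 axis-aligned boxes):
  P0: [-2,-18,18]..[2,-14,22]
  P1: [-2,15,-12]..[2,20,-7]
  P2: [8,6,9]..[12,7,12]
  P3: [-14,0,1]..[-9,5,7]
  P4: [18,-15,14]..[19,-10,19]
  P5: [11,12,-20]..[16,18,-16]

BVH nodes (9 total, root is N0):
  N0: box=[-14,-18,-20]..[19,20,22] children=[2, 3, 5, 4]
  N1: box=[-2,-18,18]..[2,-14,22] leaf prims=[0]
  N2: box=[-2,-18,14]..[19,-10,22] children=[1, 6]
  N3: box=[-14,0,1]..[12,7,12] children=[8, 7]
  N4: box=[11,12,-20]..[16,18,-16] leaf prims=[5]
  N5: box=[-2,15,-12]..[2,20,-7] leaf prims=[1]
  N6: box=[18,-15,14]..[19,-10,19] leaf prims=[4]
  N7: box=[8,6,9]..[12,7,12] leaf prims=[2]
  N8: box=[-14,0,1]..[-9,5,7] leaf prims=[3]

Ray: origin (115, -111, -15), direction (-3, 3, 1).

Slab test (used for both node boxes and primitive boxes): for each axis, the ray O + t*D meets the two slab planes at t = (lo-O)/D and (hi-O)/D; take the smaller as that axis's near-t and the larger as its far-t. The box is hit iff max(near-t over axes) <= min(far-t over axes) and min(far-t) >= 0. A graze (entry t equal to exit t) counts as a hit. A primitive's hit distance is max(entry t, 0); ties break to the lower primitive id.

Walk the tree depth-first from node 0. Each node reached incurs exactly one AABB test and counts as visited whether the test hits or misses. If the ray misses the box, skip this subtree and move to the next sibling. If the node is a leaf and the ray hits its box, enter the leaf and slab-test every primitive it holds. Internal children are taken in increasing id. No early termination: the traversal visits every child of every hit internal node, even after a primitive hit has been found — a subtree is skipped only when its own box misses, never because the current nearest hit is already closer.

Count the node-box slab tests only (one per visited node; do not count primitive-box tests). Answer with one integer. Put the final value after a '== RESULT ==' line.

Traverse from the root:
N0 x:[32,43] y:[31,131/3] z:[-5,37] -> hit [32,37], descend [2, 3, 4, 5]
  N2 x:[32,39] y:[31,101/3] z:[29,37] -> hit [32,101/3], descend [1, 6]
    N1 x:[113/3,39] y:[31,97/3] z:[33,37] -> miss, prune
    N6 x:[32,97/3] y:[32,101/3] z:[29,34] -> hit [32,97/3] leaf, test {P4@t=32}
  N3 x:[103/3,43] y:[37,118/3] z:[16,27] -> miss, prune
  N4 x:[33,104/3] y:[41,43] z:[-5,-1] -> miss, prune
  N5 x:[113/3,39] y:[42,131/3] z:[3,8] -> miss, prune

Summary -> nodes [0, 2, 1, 6, 3, 4, 5]; box-tests=7; leaf-entries=1; first=P4

== RESULT ==
7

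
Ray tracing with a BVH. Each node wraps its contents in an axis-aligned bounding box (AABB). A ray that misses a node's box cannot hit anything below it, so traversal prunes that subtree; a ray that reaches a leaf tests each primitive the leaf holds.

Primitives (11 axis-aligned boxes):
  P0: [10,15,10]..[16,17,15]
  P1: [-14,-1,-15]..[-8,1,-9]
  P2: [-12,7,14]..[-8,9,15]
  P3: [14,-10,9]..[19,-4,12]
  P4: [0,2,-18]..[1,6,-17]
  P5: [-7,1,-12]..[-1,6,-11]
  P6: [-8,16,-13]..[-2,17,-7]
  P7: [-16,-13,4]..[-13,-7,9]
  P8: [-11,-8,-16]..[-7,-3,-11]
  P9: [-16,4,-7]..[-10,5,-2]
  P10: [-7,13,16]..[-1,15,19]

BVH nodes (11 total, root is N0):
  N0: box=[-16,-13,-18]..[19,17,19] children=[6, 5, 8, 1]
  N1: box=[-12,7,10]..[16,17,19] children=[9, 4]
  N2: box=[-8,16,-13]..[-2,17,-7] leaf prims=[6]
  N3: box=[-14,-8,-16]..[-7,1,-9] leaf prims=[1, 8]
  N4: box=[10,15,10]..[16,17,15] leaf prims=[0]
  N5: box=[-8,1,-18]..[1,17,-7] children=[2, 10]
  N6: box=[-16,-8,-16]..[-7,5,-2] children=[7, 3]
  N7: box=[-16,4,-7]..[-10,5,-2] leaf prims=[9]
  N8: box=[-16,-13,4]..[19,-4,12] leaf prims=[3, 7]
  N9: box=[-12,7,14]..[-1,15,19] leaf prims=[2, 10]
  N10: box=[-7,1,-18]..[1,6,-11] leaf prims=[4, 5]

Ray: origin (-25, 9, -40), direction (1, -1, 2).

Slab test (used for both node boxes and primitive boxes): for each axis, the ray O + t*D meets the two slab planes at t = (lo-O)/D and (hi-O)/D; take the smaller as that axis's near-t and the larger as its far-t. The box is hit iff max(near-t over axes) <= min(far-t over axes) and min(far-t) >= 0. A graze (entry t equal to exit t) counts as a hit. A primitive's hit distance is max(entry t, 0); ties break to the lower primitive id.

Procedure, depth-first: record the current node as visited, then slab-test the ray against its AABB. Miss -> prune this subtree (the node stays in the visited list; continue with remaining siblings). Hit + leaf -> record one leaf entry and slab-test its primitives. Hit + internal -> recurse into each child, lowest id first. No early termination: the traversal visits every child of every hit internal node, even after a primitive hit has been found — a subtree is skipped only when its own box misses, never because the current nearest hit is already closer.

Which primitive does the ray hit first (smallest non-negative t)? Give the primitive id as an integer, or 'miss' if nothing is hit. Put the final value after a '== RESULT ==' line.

Trace the traversal:
N0 x:[9,44] y:[-8,22] z:[11,59/2] -> hit [11,22], descend [1, 5, 6, 8]
  N1 x:[13,41] y:[-8,2] z:[25,59/2] -> miss, prune
  N5 x:[17,26] y:[-8,8] z:[11,33/2] -> miss, prune
  N6 x:[9,18] y:[4,17] z:[12,19] -> hit [12,17], descend [3, 7]
    N3 x:[11,18] y:[8,17] z:[12,31/2] -> hit [12,31/2] leaf, test {P1(miss), P8@t=14}
    N7 x:[9,15] y:[4,5] z:[33/2,19] -> miss, prune
  N8 x:[9,44] y:[13,22] z:[22,26] -> hit [22,22] leaf, test {P3(miss), P7(miss)}

7 AABB tests over nodes [0, 1, 5, 6, 3, 7, 8]; 2 leaves entered; closest P8.

== RESULT ==
8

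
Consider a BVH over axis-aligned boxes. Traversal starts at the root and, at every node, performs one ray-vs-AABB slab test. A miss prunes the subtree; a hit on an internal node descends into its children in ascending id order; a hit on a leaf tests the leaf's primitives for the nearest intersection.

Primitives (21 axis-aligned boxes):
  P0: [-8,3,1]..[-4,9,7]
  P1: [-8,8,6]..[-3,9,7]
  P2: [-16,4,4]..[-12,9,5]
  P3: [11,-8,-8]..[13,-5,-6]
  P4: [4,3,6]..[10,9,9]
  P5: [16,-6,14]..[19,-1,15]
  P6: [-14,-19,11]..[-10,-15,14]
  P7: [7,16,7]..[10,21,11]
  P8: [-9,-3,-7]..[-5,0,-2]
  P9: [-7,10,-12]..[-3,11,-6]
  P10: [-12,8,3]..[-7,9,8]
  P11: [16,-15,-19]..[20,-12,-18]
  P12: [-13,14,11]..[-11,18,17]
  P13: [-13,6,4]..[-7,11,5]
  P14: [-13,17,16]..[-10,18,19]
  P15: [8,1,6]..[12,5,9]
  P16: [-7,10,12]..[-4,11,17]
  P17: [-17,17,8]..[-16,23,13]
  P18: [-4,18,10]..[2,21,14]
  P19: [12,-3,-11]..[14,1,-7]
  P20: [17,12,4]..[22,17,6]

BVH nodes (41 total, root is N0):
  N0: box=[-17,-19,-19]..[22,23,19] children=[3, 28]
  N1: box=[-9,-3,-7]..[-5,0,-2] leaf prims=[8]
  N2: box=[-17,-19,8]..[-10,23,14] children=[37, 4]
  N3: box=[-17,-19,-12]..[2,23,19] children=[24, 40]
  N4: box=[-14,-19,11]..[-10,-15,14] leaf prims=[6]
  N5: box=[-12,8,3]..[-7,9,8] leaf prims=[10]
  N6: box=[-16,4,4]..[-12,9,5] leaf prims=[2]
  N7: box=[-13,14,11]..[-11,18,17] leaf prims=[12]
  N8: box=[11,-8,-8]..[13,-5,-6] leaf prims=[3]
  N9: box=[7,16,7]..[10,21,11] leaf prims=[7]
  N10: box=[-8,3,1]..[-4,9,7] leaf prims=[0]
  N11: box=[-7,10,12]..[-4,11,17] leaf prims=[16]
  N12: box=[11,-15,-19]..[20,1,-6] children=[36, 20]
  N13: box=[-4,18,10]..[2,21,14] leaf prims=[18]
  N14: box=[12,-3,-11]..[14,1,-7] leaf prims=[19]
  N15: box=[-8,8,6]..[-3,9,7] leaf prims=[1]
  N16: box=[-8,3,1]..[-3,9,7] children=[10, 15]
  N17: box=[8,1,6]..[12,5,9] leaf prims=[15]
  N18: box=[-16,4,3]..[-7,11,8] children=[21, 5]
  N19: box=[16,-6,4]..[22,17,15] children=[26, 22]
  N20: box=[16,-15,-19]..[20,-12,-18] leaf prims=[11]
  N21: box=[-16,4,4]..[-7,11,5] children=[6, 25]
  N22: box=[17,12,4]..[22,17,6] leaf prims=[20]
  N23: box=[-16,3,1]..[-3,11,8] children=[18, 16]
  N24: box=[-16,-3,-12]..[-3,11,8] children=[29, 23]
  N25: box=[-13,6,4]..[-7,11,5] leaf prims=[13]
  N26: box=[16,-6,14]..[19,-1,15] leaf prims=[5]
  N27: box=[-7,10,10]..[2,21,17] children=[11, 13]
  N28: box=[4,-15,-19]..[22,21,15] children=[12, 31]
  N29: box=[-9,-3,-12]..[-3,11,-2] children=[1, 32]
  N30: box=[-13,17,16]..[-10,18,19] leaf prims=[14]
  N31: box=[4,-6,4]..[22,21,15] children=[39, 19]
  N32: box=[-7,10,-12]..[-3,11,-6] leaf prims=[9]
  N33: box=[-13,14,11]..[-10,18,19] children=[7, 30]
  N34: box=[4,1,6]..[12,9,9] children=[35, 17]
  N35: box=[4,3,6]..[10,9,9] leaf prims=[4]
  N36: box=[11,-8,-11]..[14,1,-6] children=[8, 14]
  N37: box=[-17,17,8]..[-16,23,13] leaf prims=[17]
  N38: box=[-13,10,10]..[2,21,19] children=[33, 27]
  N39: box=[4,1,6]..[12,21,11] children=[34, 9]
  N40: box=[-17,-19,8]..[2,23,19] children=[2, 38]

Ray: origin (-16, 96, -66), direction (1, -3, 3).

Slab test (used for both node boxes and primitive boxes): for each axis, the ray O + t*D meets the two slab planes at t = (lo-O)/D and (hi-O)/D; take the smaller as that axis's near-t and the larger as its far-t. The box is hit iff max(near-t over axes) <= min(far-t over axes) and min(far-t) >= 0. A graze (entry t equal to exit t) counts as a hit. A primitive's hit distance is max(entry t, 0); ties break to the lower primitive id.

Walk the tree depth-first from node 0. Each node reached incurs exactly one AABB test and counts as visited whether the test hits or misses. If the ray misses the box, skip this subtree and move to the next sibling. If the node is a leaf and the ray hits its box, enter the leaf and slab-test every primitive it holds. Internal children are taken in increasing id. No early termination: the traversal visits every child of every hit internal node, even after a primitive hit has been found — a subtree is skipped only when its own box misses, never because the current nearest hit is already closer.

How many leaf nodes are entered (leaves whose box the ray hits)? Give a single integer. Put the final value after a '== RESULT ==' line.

Trace the traversal:
N0 x:[-1,38] y:[73/3,115/3] z:[47/3,85/3] -> hit [73/3,85/3], descend [3, 28]
  N3 x:[-1,18] y:[73/3,115/3] z:[18,85/3] -> miss, prune
  N28 x:[20,38] y:[25,37] z:[47/3,27] -> hit [25,27], descend [12, 31]
    N12 x:[27,36] y:[95/3,37] z:[47/3,20] -> miss, prune
    N31 x:[20,38] y:[25,34] z:[70/3,27] -> hit [25,27], descend [19, 39]
      N19 x:[32,38] y:[79/3,34] z:[70/3,27] -> miss, prune
      N39 x:[20,28] y:[25,95/3] z:[24,77/3] -> hit [25,77/3], descend [9, 34]
        N9 x:[23,26] y:[25,80/3] z:[73/3,77/3] -> hit [25,77/3] leaf, test {P7@t=25}
        N34 x:[20,28] y:[29,95/3] z:[24,25] -> miss, prune

Visited [0, 3, 28, 12, 31, 19, 39, 9, 34]. Tests: 9 box, 1 leaf. Nearest: P7.

== RESULT ==
1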